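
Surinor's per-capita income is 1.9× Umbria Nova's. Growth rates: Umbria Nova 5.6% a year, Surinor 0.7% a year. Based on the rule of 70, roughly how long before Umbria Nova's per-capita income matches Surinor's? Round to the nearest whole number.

≈ 13 years

What matters is the difference: 4.9 pp.
Rule of 70 on the gap: the ratio halves every 70/4.9 ≈ 14.29 years.
A 1.9× gap takes log₂(1.9) ≈ 0.93 halvings to close: 0.93 × 14.29 ≈ 13 years.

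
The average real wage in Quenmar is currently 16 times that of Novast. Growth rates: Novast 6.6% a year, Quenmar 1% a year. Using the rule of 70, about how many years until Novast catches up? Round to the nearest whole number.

≈ 50 years

The growth-rate gap is 6.6% − 1% = 5.6 percentage points.
So the ratio between them halves every 70/5.6 ≈ 12.50 years.
A 16 times gap closes after 4 halvings: 4 × 12.50 ≈ 50 years.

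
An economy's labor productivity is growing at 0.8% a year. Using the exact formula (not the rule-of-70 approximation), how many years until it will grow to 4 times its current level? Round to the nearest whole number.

174 years

t = ln(4) / ln(1 + 0.008) = 1.3863 / 0.007968 ≈ 173.98.
≈ 174 years.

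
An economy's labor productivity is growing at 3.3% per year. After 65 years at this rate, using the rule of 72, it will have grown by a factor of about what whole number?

≈ 8 times

At 3.3% one doubling takes ≈ 21.82 years; 65 years is 3 of them, so ×8.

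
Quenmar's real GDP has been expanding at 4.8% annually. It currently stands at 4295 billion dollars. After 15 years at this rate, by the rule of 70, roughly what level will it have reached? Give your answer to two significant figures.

It doubles every 70/4.8 ≈ 14.58 years, so 15 years is 1.03 doublings.
2^1.03 ≈ 2.04; 4295 × 2.04 ≈ 8800 billion dollars.

8800 billion dollars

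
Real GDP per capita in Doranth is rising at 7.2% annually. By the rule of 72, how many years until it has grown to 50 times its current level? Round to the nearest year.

≈ 56 years

Doubling time ≈ 72/7.2 = 10.00 years.
Reaching 50× takes log₂(50) ≈ 5.64 doublings.
5.64 × 10.00 ≈ 56 years.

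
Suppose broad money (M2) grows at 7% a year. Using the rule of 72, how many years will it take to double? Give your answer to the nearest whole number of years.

Doubling time ≈ 72 / 7 = 10.29 years.

10 years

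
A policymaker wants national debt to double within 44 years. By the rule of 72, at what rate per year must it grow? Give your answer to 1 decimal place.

72 / 44 ≈ 1.64, so about 1.6% per year.

roughly 1.6% per year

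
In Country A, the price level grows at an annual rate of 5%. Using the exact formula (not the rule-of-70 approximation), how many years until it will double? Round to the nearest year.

14 years

t = ln(2) / ln(1 + 0.05) = 0.6931 / 0.048790 ≈ 14.21.
≈ 14 years.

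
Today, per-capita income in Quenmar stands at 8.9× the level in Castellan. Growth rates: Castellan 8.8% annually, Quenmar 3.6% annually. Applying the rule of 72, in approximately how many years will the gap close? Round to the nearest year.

What matters is the difference: 5.2 pp.
Rule of 72 on the gap: the ratio halves every 72/5.2 ≈ 13.85 years.
An 8.9× gap takes log₂(8.9) ≈ 3.15 halvings to close: 3.15 × 13.85 ≈ 44 years.

about 44 years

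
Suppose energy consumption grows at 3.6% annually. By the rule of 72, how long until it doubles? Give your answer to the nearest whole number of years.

Doubling time ≈ 72 / 3.6 = 20.00 years.

around 20 years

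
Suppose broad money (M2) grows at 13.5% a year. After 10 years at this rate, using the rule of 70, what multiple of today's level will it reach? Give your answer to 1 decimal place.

around 3.8 times

Doubling time ≈ 70/13.5 = 5.19 years.
10 years / 5.19 ≈ 1.93 doublings → factor 2^1.93 ≈ 3.8.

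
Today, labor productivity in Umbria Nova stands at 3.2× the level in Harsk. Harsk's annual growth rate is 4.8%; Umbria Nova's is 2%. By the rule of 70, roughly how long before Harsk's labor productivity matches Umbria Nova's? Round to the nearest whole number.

42 years

The growth-rate gap is 4.8% − 2% = 2.8 percentage points.
So the ratio between them halves every 70/2.8 ≈ 25.00 years.
A 3.2× gap takes log₂(3.2) ≈ 1.68 halvings to close: 1.68 × 25.00 ≈ 42 years.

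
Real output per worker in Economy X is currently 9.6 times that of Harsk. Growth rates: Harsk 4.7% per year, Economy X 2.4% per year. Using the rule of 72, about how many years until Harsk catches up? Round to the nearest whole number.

around 102 years

What matters is the difference: 2.3 pp.
Rule of 72 on the gap: the ratio halves every 72/2.3 ≈ 31.30 years.
A 9.6 times gap takes log₂(9.6) ≈ 3.26 halvings to close: 3.26 × 31.30 ≈ 102 years.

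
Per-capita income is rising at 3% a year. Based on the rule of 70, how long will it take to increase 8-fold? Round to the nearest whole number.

around 70 years

Doubling time ≈ 70/3 = 23.33 years.
8× is 3 doublings, so 3 × 23.33 ≈ 70 years.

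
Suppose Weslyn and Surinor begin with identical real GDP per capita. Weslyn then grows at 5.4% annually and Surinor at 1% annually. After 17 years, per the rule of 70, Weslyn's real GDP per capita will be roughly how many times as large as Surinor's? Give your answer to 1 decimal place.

Rate gap = 5.4% − 1% = 4.4 points.
The ratio doubles every 70/4.4 ≈ 15.91 years.
17/15.91 ≈ 1.07 doublings → ratio ≈ 2^1.07 ≈ 2.1.

2.1 times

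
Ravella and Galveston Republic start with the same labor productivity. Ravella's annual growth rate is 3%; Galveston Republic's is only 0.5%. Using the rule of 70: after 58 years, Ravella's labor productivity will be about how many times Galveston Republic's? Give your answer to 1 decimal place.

Rate gap = 3% − 0.5% = 2.5 points.
The ratio doubles every 70/2.5 ≈ 28.00 years.
58/28.00 ≈ 2.07 doublings → ratio ≈ 2^2.07 ≈ 4.2.

4.2 times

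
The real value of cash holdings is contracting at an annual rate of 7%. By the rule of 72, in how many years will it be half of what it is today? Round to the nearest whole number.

Falling at 7%, it halves about every 72/7 = 10.29 years.

roughly 10 years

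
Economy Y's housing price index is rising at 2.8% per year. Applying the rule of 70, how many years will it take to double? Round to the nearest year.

Doubling time ≈ 70 / 2.8 = 25.00 years.

roughly 25 years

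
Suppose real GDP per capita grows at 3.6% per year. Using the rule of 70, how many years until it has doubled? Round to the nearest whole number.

around 19 years

At 3.6%, doubling takes about 70/3.6 = 19.44 years.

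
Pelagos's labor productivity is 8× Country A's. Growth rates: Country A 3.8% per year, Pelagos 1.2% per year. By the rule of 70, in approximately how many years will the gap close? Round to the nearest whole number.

around 81 years

What matters is the difference: 2.6 pp.
Rule of 70 on the gap: the ratio halves every 70/2.6 ≈ 26.92 years.
An 8× gap closes after 3 halvings: 3 × 26.92 ≈ 81 years.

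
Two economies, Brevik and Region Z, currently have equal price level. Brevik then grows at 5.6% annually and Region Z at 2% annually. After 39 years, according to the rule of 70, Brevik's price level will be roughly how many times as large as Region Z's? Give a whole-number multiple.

approximately 4 times

Only the 3.6-point difference matters.
70/3.6 ≈ 19.44 years per doubling of the ratio; 39 years gives 2.01 doublings, so ≈ 4×.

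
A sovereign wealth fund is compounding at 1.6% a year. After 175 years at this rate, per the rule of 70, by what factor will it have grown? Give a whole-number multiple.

roughly 16 times

At 1.6% one doubling takes ≈ 43.75 years; 175 years is 4 of them, so ×16.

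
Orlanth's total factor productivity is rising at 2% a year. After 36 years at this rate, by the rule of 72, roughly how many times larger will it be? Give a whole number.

2 times

72/2 ≈ 36.00 years per doubling.
36 years fits 1 doubling: 2^1 = 2.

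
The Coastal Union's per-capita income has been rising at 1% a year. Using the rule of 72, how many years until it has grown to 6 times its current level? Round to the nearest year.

roughly 186 years

Doubling time ≈ 72/1 = 72.00 years.
6× is log₂ 6 ≈ 2.58 doublings, so ≈ 2.58 × 72.00 = 186 years.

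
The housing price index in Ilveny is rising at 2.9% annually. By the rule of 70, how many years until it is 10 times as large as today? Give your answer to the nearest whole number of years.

One doubling takes 70/2.9 = 24.14 years.
Reaching 10× takes log₂(10) ≈ 3.32 doublings.
3.32 × 24.14 ≈ 80 years.

≈ 80 years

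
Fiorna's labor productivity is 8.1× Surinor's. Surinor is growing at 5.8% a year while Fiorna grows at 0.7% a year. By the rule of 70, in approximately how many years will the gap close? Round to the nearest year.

The growth-rate gap is 5.8% − 0.7% = 5.1 percentage points.
So the ratio between them halves every 70/5.1 ≈ 13.73 years.
An 8.1× gap takes log₂(8.1) ≈ 3.02 halvings to close: 3.02 × 13.73 ≈ 41 years.

≈ 41 years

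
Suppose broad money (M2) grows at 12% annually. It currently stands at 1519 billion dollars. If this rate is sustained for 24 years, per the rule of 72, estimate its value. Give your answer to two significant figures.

Doubling time ≈ 72/12 = 6.00 years.
24 years is 24/6.00 ≈ 4.00 doublings, a factor of 2^4.00 ≈ 16.00.
1519 × 16.00 ≈ 24000 billion dollars.

around 24000 billion dollars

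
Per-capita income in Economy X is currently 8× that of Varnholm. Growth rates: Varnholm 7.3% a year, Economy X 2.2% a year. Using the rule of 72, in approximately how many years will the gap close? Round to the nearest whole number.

The growth-rate gap is 7.3% − 2.2% = 5.1 percentage points.
So the ratio between them halves every 72/5.1 ≈ 14.12 years.
An 8× gap closes after 3 halvings: 3 × 14.12 ≈ 42 years.

≈ 42 years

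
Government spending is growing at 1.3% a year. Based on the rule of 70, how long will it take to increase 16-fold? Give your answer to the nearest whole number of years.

≈ 215 years

Doubling time ≈ 70/1.3 = 53.85 years.
Getting to 16× needs 4 doublings: 4 × 53.85 ≈ 215 years.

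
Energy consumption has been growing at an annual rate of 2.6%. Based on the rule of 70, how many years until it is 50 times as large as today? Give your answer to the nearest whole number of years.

approximately 152 years

Doubling time ≈ 70/2.6 = 26.92 years.
50× is log₂ 50 ≈ 5.64 doublings, so ≈ 5.64 × 26.92 = 152 years.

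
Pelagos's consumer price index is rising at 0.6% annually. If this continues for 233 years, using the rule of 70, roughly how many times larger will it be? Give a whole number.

Doubling time ≈ 70/0.6 = 116.67 years.
233/116.67 ≈ 2 doublings, so about 2^2 = 4×.

4 times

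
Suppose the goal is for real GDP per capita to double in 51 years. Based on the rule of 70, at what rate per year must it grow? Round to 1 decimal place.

70 / 51 ≈ 1.37, so about 1.4% per year.

about 1.4%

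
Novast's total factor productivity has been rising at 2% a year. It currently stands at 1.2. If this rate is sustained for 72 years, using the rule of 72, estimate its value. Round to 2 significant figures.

approximately 4.8

It doubles every 72/2 ≈ 36.00 years, so 72 years is 2.00 doublings.
2^2.00 ≈ 4.00; 1.2 × 4.00 ≈ 4.8.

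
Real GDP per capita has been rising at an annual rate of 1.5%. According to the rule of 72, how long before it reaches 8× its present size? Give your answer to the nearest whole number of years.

One doubling takes 72/1.5 = 48.00 years.
Getting to 8× needs 3 doublings: 3 × 48.00 ≈ 144 years.

approximately 144 years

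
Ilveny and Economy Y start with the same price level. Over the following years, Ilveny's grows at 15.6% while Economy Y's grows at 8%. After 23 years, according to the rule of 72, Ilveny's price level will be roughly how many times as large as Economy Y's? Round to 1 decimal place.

≈ 5.4 times

Only the 7.6-point difference matters.
72/7.6 ≈ 9.47 years per doubling of the ratio; 23 years gives 2.43 doublings, so ≈ 5.4×.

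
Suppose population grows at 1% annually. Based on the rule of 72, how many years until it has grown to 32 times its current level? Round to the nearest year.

One doubling takes 72/1 = 72.00 years.
Getting to 32× needs 5 doublings: 5 × 72.00 ≈ 360 years.

≈ 360 years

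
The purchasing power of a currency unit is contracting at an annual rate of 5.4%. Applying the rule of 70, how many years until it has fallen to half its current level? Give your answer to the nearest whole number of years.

13 years

Falling at 5.4%, it halves about every 70/5.4 = 12.96 years.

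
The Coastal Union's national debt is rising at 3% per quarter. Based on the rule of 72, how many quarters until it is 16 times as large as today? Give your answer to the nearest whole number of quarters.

One doubling takes 72/3 = 24.00 quarters.
16× is 4 doublings, so 4 × 24.00 ≈ 96 quarters.

roughly 96 quarters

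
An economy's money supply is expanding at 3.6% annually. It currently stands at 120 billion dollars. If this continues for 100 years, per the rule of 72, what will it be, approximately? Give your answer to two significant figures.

around 3800 billion dollars

Doubling time ≈ 72/3.6 = 20.00 years.
100 years is 100/20.00 ≈ 5.00 doublings, a factor of 2^5.00 ≈ 32.00.
120 × 32.00 ≈ 3800 billion dollars.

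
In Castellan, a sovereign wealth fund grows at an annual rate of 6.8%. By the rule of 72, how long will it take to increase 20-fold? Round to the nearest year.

≈ 46 years

At 6.8% it doubles every 72/6.8 ≈ 10.59 years.
20× is log₂ 20 ≈ 4.32 doublings, so ≈ 4.32 × 10.59 = 46 years.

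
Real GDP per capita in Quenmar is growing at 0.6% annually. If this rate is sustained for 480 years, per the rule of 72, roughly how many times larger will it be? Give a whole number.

72/0.6 ≈ 120.00 years per doubling.
480 years fits 4 doublings: 2^4 = 16.

≈ 16 times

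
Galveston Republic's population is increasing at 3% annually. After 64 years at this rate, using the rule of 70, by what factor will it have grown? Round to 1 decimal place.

Doubles every ≈ 23.33 years (70/3).
64 years is 2.74 doublings; 2^2.74 ≈ 6.7×.

roughly 6.7 times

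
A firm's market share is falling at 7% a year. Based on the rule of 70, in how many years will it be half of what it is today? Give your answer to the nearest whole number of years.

around 10 years

Halving time ≈ 70 / 7 = 10.00 → 10 years.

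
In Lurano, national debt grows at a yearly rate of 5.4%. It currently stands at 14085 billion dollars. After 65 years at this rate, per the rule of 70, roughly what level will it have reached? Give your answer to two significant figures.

roughly 460000 billion dollars

Doubling time ≈ 70/5.4 = 12.96 years.
65 years is 65/12.96 ≈ 5.02 doublings, a factor of 2^5.02 ≈ 32.45.
14085 × 32.45 ≈ 460000 billion dollars.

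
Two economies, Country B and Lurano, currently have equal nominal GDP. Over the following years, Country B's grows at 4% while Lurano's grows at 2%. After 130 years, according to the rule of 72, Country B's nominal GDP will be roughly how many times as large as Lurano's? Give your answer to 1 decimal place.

roughly 12.2 times

Rate gap = 4% − 2% = 2 points.
The ratio doubles every 72/2 ≈ 36.00 years.
130/36.00 ≈ 3.61 doublings → ratio ≈ 2^3.61 ≈ 12.2.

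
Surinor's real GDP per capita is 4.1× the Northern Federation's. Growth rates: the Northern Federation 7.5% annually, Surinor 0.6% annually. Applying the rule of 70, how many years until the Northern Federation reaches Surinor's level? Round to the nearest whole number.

What matters is the difference: 6.9 pp.
Rule of 70 on the gap: the ratio halves every 70/6.9 ≈ 10.14 years.
A 4.1× gap takes log₂(4.1) ≈ 2.04 halvings to close: 2.04 × 10.14 ≈ 21 years.

21 years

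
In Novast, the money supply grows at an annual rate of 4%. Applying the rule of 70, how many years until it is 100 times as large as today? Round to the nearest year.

At 4% it doubles every 70/4 ≈ 17.50 years.
Reaching 100× takes log₂(100) ≈ 6.64 doublings.
6.64 × 17.50 ≈ 116 years.

about 116 years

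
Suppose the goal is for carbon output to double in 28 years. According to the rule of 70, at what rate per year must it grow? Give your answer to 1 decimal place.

approximately 2.5%

70 / 28 ≈ 2.50, so about 2.5% per year.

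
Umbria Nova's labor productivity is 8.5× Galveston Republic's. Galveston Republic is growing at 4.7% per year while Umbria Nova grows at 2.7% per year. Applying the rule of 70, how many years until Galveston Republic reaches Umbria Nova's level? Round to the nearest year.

around 108 years

The growth-rate gap is 4.7% − 2.7% = 2 percentage points.
So the ratio between them halves every 70/2 ≈ 35.00 years.
An 8.5× gap takes log₂(8.5) ≈ 3.09 halvings to close: 3.09 × 35.00 ≈ 108 years.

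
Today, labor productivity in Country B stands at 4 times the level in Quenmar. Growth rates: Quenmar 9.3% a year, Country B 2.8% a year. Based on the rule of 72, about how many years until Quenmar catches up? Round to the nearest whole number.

22 years

Quenmar gains on Country B at 9.3% − 2.8% = 6.5 points a year.
At that relative rate the gap halves every 72/6.5 ≈ 11.08 years.
A 4 times gap closes after 2 halvings: 2 × 11.08 ≈ 22 years.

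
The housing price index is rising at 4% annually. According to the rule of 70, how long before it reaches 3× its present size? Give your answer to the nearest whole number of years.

One doubling takes 70/4 = 17.50 years.
Reaching 3× takes log₂(3) ≈ 1.58 doublings.
1.58 × 17.50 ≈ 28 years.

roughly 28 years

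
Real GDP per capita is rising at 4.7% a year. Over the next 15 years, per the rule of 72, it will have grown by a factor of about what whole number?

roughly 2 times

At 4.7% one doubling takes ≈ 15.32 years; 15 years is 1 of them, so ×2.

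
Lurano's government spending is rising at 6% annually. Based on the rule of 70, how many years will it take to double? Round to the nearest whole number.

approximately 12 years

At 6%, doubling takes about 70/6 = 11.67 years.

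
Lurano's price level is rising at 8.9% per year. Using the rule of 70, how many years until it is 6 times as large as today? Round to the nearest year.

approximately 20 years

At 8.9% it doubles every 70/8.9 ≈ 7.87 years.
6× is log₂ 6 ≈ 2.58 doublings, so ≈ 2.58 × 7.87 = 20 years.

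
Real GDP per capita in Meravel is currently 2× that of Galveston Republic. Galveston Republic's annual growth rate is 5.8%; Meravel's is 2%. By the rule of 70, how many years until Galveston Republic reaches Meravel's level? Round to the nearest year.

18 years

Galveston Republic gains on Meravel at 5.8% − 2% = 3.8 points a year.
At that relative rate the gap halves every 70/3.8 ≈ 18.42 years.
A 2× gap closes after 1 halving: 1 × 18.42 ≈ 18 years.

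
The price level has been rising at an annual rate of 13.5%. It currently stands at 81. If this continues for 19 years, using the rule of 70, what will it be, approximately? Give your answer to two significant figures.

Doubling time ≈ 70/13.5 = 5.19 years.
19 years is 19/5.19 ≈ 3.66 doublings, a factor of 2^3.66 ≈ 12.64.
81 × 12.64 ≈ 1000.

around 1000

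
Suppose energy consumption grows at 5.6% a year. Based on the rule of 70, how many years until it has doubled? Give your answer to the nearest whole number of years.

roughly 13 years

Doubling time ≈ 70 / 5.6 = 12.50 years.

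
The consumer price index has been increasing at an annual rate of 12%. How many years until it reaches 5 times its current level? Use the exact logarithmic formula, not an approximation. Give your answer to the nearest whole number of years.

t = ln(5) / ln(1 + 0.12) = 1.6094 / 0.113329 ≈ 14.20.
≈ 14 years.

14 years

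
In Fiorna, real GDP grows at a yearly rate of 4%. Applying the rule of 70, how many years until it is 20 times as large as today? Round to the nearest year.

One doubling takes 70/4 = 17.50 years.
Reaching 20× takes log₂(20) ≈ 4.32 doublings.
4.32 × 17.50 ≈ 76 years.

about 76 years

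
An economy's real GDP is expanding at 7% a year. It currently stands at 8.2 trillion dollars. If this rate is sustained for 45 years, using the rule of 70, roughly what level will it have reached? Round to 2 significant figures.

It doubles every 70/7 ≈ 10.00 years, so 45 years is 4.50 doublings.
2^4.50 ≈ 22.63; 8.2 × 22.63 ≈ 190 trillion dollars.

approximately 190 trillion dollars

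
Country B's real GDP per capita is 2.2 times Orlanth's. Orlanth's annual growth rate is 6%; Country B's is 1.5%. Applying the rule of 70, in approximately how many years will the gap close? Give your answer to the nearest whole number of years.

18 years

What matters is the difference: 4.5 pp.
Rule of 70 on the gap: the ratio halves every 70/4.5 ≈ 15.56 years.
A 2.2 times gap takes log₂(2.2) ≈ 1.14 halvings to close: 1.14 × 15.56 ≈ 18 years.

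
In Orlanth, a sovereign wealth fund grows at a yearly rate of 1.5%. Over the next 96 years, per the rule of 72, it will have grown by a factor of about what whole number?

At 1.5% one doubling takes ≈ 48.00 years; 96 years is 2 of them, so ×4.

around 4 times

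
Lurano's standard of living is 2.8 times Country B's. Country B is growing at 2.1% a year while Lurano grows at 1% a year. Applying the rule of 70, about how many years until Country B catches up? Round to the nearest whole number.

The growth-rate gap is 2.1% − 1% = 1.1 percentage points.
So the ratio between them halves every 70/1.1 ≈ 63.64 years.
A 2.8 times gap takes log₂(2.8) ≈ 1.49 halvings to close: 1.49 × 63.64 ≈ 95 years.

about 95 years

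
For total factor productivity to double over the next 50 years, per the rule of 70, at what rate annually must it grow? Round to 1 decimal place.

70 / 50 ≈ 1.40, so about 1.4% annually.

around 1.4%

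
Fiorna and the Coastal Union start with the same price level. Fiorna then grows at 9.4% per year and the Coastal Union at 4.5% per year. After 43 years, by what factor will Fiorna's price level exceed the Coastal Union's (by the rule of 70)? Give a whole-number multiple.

8 times

Only the 4.9-point difference matters.
70/4.9 ≈ 14.29 years per doubling of the ratio; 43 years gives 3.01 doublings, so ≈ 8×.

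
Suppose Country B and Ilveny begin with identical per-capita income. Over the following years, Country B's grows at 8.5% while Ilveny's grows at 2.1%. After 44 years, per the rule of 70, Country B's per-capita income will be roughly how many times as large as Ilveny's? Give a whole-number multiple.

approximately 16 times

Rate gap = 8.5% − 2.1% = 6.4 points.
The ratio doubles every 70/6.4 ≈ 10.94 years.
44/10.94 ≈ 4.02 doublings → ratio ≈ 2^4.02 ≈ 16.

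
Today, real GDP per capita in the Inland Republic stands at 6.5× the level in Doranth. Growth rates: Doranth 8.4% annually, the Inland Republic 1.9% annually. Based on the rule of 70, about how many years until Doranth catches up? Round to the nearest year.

What matters is the difference: 6.5 pp.
Rule of 70 on the gap: the ratio halves every 70/6.5 ≈ 10.77 years.
A 6.5× gap takes log₂(6.5) ≈ 2.70 halvings to close: 2.70 × 10.77 ≈ 29 years.

≈ 29 years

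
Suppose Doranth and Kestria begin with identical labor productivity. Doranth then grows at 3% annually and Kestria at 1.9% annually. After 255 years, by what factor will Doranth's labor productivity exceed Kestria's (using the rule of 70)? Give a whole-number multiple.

about 16 times

Doranth pulls ahead at 1.1 pp per year, so the ratio doubles every 70/1.1 ≈ 63.64 years.
In 255 years that's 4.01 doublings: 2^4.01 ≈ 16.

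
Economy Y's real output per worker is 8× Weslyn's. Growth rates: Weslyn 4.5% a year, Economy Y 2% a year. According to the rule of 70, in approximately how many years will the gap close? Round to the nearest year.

84 years

The growth-rate gap is 4.5% − 2% = 2.5 percentage points.
So the ratio between them halves every 70/2.5 ≈ 28.00 years.
An 8× gap closes after 3 halvings: 3 × 28.00 ≈ 84 years.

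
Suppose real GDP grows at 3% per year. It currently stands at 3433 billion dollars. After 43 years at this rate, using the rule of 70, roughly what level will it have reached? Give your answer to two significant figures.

It doubles every 70/3 ≈ 23.33 years, so 43 years is 1.84 doublings.
2^1.84 ≈ 3.58; 3433 × 3.58 ≈ 12000 billion dollars.

≈ 12000 billion dollars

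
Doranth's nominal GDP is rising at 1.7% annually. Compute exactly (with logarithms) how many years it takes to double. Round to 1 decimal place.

t = ln(2) / ln(1 + 0.017) = 0.6931 / 0.016857 ≈ 41.12.

41.1 years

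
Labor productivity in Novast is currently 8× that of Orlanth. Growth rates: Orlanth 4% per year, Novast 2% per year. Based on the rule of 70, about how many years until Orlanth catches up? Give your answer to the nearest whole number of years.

around 105 years

Orlanth gains on Novast at 4% − 2% = 2 points a year.
At that relative rate the gap halves every 70/2 ≈ 35.00 years.
An 8× gap closes after 3 halvings: 3 × 35.00 ≈ 105 years.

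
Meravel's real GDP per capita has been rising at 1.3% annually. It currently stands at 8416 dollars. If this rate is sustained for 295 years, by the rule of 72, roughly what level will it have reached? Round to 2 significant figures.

about 340000 dollars

It doubles every 72/1.3 ≈ 55.38 years, so 295 years is 5.33 doublings.
2^5.33 ≈ 40.22; 8416 × 40.22 ≈ 340000 dollars.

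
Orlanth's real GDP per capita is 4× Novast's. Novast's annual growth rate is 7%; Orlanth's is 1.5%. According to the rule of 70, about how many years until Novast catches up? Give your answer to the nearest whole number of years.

Novast gains on Orlanth at 7% − 1.5% = 5.5 points a year.
At that relative rate the gap halves every 70/5.5 ≈ 12.73 years.
A 4× gap closes after 2 halvings: 2 × 12.73 ≈ 25 years.

around 25 years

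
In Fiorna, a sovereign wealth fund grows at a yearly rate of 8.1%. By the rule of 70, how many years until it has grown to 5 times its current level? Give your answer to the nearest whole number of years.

At 8.1% it doubles every 70/8.1 ≈ 8.64 years.
Reaching 5× takes log₂(5) ≈ 2.32 doublings.
2.32 × 8.64 ≈ 20 years.

approximately 20 years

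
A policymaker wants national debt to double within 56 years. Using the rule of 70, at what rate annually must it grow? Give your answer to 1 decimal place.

70 / 56 ≈ 1.25, so about 1.3% annually.

approximately 1.3%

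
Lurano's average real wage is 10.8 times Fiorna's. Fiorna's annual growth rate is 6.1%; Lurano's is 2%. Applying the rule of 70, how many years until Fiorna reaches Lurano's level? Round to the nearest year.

59 years

What matters is the difference: 4.1 pp.
Rule of 70 on the gap: the ratio halves every 70/4.1 ≈ 17.07 years.
A 10.8 times gap takes log₂(10.8) ≈ 3.43 halvings to close: 3.43 × 17.07 ≈ 59 years.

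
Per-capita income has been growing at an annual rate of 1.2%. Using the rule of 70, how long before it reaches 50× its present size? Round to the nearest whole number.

around 329 years

At 1.2% it doubles every 70/1.2 ≈ 58.33 years.
50× is log₂ 50 ≈ 5.64 doublings, so ≈ 5.64 × 58.33 = 329 years.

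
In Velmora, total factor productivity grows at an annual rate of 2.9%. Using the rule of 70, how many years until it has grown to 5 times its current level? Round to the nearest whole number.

One doubling takes 70/2.9 = 24.14 years.
Reaching 5× takes log₂(5) ≈ 2.32 doublings.
2.32 × 24.14 ≈ 56 years.

approximately 56 years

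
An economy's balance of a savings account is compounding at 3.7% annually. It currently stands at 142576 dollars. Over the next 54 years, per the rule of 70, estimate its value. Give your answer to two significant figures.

approximately 1000000 dollars

It doubles every 70/3.7 ≈ 18.92 years, so 54 years is 2.85 doublings.
2^2.85 ≈ 7.21; 142576 × 7.21 ≈ 1000000 dollars.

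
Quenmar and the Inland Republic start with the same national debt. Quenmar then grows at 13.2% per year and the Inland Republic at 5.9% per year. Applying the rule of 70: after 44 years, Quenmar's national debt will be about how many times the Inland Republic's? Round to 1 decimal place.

Rate gap = 13.2% − 5.9% = 7.3 points.
The ratio doubles every 70/7.3 ≈ 9.59 years.
44/9.59 ≈ 4.59 doublings → ratio ≈ 2^4.59 ≈ 24.1.

≈ 24.1 times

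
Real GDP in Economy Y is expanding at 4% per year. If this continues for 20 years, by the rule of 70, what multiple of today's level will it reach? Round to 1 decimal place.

≈ 2.2 times

Doubles every ≈ 17.50 years (70/4).
20 years is 1.14 doublings; 2^1.14 ≈ 2.2×.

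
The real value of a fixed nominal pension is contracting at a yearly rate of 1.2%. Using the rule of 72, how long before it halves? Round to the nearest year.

Halving time ≈ 72 / 1.2 = 60.00 → 60 years.

approximately 60 years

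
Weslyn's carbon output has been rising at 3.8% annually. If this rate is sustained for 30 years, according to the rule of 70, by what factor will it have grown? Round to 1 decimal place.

about 3.1 times

Doubling time ≈ 70/3.8 = 18.42 years.
30 years / 18.42 ≈ 1.63 doublings → factor 2^1.63 ≈ 3.1.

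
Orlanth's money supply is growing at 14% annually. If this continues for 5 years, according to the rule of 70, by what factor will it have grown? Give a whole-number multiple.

At 14% one doubling takes ≈ 5.00 years; 5 years is 1 of them, so ×2.

≈ 2 times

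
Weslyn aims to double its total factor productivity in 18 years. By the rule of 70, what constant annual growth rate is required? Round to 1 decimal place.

3.9% a year

70 / 18 ≈ 3.89, so about 3.9% a year.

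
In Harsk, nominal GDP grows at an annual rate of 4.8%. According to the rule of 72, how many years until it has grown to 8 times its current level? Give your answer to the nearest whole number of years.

Doubling time ≈ 72/4.8 = 15.00 years.
Getting to 8× needs 3 doublings: 3 × 15.00 ≈ 45 years.

approximately 45 years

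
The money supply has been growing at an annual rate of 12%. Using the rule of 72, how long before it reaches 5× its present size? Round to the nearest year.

One doubling takes 72/12 = 6.00 years.
5× is log₂ 5 ≈ 2.32 doublings, so ≈ 2.32 × 6.00 = 14 years.

≈ 14 years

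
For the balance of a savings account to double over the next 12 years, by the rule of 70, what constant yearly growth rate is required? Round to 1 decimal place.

≈ 5.8%

70 / 12 ≈ 5.83, so about 5.8% per year.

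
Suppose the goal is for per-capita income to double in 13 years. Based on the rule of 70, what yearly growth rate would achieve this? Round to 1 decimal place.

70 / 13 ≈ 5.38, so about 5.4% per year.

about 5.4%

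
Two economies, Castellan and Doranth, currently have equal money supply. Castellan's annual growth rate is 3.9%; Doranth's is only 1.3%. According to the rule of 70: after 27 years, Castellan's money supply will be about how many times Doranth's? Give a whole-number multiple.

2 times

Only the 2.6-point difference matters.
70/2.6 ≈ 26.92 years per doubling of the ratio; 27 years gives 1.00 doublings, so ≈ 2×.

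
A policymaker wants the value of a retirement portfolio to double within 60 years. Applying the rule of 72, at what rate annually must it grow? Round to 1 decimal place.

≈ 1.2%

72 / 60 ≈ 1.20, so about 1.2% annually.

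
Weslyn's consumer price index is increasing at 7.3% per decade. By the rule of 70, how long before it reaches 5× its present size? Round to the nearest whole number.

roughly 22 decades

One doubling takes 70/7.3 = 9.59 decades.
Reaching 5× takes log₂(5) ≈ 2.32 doublings.
2.32 × 9.59 ≈ 22 decades.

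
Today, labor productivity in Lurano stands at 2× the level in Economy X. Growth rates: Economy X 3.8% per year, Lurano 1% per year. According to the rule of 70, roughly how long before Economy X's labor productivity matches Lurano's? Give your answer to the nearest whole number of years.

The growth-rate gap is 3.8% − 1% = 2.8 percentage points.
So the ratio between them halves every 70/2.8 ≈ 25.00 years.
A 2× gap closes after 1 halving: 1 × 25.00 ≈ 25 years.

25 years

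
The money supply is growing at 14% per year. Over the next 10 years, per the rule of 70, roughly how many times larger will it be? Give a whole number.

At 14% one doubling takes ≈ 5.00 years; 10 years is 2 of them, so ×4.

approximately 4 times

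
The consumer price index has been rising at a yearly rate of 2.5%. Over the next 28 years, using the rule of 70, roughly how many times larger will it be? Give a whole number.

approximately 2 times

At 2.5% one doubling takes ≈ 28.00 years; 28 years is 1 of them, so ×2.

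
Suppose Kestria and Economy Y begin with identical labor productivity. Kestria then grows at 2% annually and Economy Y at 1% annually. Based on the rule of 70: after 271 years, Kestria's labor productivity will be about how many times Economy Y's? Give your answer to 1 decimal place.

around 14.6 times

Kestria pulls ahead at 1 pp per year, so the ratio doubles every 70/1 ≈ 70.00 years.
In 271 years that's 3.87 doublings: 2^3.87 ≈ 14.6.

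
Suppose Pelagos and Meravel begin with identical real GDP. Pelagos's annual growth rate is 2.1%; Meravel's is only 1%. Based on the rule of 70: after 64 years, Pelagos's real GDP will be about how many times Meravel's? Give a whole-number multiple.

approximately 2 times

Only the 1.1-point difference matters.
70/1.1 ≈ 63.64 years per doubling of the ratio; 64 years gives 1.01 doublings, so ≈ 2×.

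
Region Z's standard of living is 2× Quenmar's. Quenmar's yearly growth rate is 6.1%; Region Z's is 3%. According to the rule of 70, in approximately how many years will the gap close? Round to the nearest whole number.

The growth-rate gap is 6.1% − 3% = 3.1 percentage points.
So the ratio between them halves every 70/3.1 ≈ 22.58 years.
A 2× gap closes after 1 halving: 1 × 22.58 ≈ 23 years.

approximately 23 years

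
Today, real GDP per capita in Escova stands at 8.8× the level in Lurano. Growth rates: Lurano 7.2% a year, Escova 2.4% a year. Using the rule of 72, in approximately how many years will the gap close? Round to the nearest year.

around 47 years

Lurano gains on Escova at 7.2% − 2.4% = 4.8 points a year.
At that relative rate the gap halves every 72/4.8 ≈ 15.00 years.
An 8.8× gap takes log₂(8.8) ≈ 3.14 halvings to close: 3.14 × 15.00 ≈ 47 years.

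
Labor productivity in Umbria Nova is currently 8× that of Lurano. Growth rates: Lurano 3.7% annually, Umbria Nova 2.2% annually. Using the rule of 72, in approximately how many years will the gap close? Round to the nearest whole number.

roughly 144 years

Lurano gains on Umbria Nova at 3.7% − 2.2% = 1.5 points a year.
At that relative rate the gap halves every 72/1.5 ≈ 48.00 years.
An 8× gap closes after 3 halvings: 3 × 48.00 ≈ 144 years.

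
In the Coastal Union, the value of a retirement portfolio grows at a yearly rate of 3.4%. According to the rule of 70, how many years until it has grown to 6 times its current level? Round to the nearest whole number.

Doubling time ≈ 70/3.4 = 20.59 years.
Reaching 6× takes log₂(6) ≈ 2.58 doublings.
2.58 × 20.59 ≈ 53 years.

53 years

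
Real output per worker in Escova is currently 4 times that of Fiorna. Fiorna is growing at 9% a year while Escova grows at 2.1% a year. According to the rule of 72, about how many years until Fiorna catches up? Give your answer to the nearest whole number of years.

≈ 21 years

What matters is the difference: 6.9 pp.
Rule of 72 on the gap: the ratio halves every 72/6.9 ≈ 10.43 years.
A 4 times gap closes after 2 halvings: 2 × 10.43 ≈ 21 years.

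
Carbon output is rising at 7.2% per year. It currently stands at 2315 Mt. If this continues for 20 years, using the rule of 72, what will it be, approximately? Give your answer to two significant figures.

Doubling time ≈ 72/7.2 = 10.00 years.
20 years is 20/10.00 ≈ 2.00 doublings, a factor of 2^2.00 ≈ 4.00.
2315 × 4.00 ≈ 9300 Mt.

≈ 9300 Mt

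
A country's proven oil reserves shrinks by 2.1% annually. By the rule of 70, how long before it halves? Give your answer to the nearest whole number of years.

roughly 33 years

Halving time ≈ 70 / 2.1 = 33.33 → 33 years.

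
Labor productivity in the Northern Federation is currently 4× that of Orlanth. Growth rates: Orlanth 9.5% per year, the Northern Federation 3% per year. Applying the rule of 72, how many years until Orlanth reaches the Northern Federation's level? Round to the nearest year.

The growth-rate gap is 9.5% − 3% = 6.5 percentage points.
So the ratio between them halves every 72/6.5 ≈ 11.08 years.
A 4× gap closes after 2 halvings: 2 × 11.08 ≈ 22 years.

22 years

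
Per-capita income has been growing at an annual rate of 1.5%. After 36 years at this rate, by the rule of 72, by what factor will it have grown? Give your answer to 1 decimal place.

roughly 1.7 times

Doubles every ≈ 48.00 years (72/1.5).
36 years is 0.75 doublings; 2^0.75 ≈ 1.7×.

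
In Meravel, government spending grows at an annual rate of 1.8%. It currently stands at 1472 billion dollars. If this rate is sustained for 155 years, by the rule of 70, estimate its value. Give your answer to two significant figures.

Doubling time ≈ 70/1.8 = 38.89 years.
155 years is 155/38.89 ≈ 3.99 doublings, a factor of 2^3.99 ≈ 15.89.
1472 × 15.89 ≈ 23000 billion dollars.

around 23000 billion dollars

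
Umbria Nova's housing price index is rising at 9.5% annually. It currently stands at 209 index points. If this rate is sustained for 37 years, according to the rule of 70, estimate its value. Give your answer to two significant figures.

Doubling time ≈ 70/9.5 = 7.37 years.
37 years is 37/7.37 ≈ 5.02 doublings, a factor of 2^5.02 ≈ 32.45.
209 × 32.45 ≈ 6800 index points.

6800 index points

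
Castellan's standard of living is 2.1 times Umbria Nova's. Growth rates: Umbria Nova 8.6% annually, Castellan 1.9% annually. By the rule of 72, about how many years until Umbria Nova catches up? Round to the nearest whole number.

approximately 12 years

What matters is the difference: 6.7 pp.
Rule of 72 on the gap: the ratio halves every 72/6.7 ≈ 10.75 years.
A 2.1 times gap takes log₂(2.1) ≈ 1.07 halvings to close: 1.07 × 10.75 ≈ 12 years.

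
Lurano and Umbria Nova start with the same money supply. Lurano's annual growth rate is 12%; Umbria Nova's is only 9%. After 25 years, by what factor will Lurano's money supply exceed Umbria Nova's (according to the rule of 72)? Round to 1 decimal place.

around 2.1 times

Only the 3-point difference matters.
72/3 ≈ 24.00 years per doubling of the ratio; 25 years gives 1.04 doublings, so ≈ 2.1×.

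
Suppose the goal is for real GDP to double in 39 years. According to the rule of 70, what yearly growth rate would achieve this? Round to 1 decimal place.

70 / 39 ≈ 1.79, so about 1.8% per year.

roughly 1.8%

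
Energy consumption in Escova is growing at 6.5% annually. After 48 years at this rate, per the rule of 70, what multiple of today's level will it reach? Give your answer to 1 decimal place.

about 22.0 times

Doubling time ≈ 70/6.5 = 10.77 years.
48 years / 10.77 ≈ 4.46 doublings → factor 2^4.46 ≈ 22.0.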